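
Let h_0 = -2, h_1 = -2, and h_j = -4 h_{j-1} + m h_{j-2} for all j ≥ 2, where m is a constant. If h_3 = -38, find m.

-1

h_2 = 8 - 2m
h_3 = -32 + 6m
So -32 + 6m = -38, giving m = -1.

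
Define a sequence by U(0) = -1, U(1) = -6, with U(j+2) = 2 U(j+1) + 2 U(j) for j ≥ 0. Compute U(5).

U(2) = 2*(-6) + 2*(-1) = -14
U(3) = 2*(-14) + 2*(-6) = -40
U(4) = 2*(-40) + 2*(-14) = -108
U(5) = 2*(-108) + 2*(-40) = -296

-296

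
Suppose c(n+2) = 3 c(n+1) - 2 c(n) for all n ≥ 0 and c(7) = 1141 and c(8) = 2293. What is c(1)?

Rearranging, c(n-2) = (c(n) - 3 c(n-1)) / -2.
c(6) = (2293 - 3·1141) / -2 = -1130/-2 = 565
c(5) = (1141 - 3·565) / -2 = -554/-2 = 277
c(4) = (565 - 3·277) / -2 = -266/-2 = 133
c(3) = (277 - 3·133) / -2 = -122/-2 = 61
c(2) = (133 - 3·61) / -2 = -50/-2 = 25
c(1) = (61 - 3·25) / -2 = -14/-2 = 7

7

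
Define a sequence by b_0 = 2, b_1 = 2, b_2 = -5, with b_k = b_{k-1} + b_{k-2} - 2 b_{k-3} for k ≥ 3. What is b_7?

4

b_3 = (-5) + 2 - 2*2 = -7
b_4 = (-7) + (-5) - 2*2 = -16
b_5 = (-16) + (-7) - 2*(-5) = -13
b_6 = (-13) + (-16) - 2*(-7) = -15
b_7 = (-15) + (-13) - 2*(-16) = 4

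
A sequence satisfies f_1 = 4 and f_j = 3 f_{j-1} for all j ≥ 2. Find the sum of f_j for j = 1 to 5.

f_2 = 3*4 = 12
f_3 = 3*12 = 36
f_4 = 3*36 = 108
f_5 = 3*108 = 324
Sum = 4 + 12 + 36 + 108 + 324 = 484

484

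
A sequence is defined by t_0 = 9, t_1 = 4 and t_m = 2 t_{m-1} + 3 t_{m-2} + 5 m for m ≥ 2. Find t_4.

389

t_2 = 2·4 + 3·9 + 10 = 45
t_3 = 2·45 + 3·4 + 15 = 117
t_4 = 2·117 + 3·45 + 20 = 389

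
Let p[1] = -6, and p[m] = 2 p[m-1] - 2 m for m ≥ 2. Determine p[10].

-6120

p[2] = 2(-6) - 4 = -16
p[3] = 2(-16) - 6 = -38
p[4] = 2(-38) - 8 = -84
p[5] = 2(-84) - 10 = -178
p[6] = 2(-178) - 12 = -368
p[7] = 2(-368) - 14 = -750
p[8] = 2(-750) - 16 = -1516
p[9] = 2(-1516) - 18 = -3050
p[10] = 2(-3050) - 20 = -6120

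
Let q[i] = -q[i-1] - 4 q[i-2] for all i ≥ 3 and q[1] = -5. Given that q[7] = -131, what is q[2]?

7

Let q[2] = z.
q[3] = 20 - z
q[4] = -20 - 3z
q[5] = -60 + 7z
q[6] = 140 + 5z
q[7] = 100 - 33z
So 100 - 33z = -131, giving z = 7.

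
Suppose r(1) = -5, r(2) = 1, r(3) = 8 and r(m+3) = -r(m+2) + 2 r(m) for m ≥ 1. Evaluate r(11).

r(4) = -8 + 2·(-5) = -18
r(5) = -(-18) + 2·1 = 20
r(6) = -20 + 2·8 = -4
r(7) = -(-4) + 2·(-18) = -32
r(8) = -(-32) + 2·20 = 72
r(9) = -72 + 2·(-4) = -80
r(10) = -(-80) + 2·(-32) = 16
r(11) = -16 + 2·72 = 128

128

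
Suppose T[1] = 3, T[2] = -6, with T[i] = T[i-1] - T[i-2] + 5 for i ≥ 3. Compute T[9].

T[3] = (-6) - 3 + 5 = -4
T[4] = (-4) - (-6) + 5 = 7
T[5] = 7 - (-4) + 5 = 16
T[6] = 16 - 7 + 5 = 14
T[7] = 14 - 16 + 5 = 3
T[8] = 3 - 14 + 5 = -6
T[9] = (-6) - 3 + 5 = -4

-4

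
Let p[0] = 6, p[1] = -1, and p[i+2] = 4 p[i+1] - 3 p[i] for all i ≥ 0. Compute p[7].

p[2] = 4·(-1) - 3·6 = -22
p[3] = 4·(-22) - 3·(-1) = -85
p[4] = 4·(-85) - 3·(-22) = -274
p[5] = 4·(-274) - 3·(-85) = -841
p[6] = 4·(-841) - 3·(-274) = -2542
p[7] = 4·(-2542) - 3·(-841) = -7645

-7645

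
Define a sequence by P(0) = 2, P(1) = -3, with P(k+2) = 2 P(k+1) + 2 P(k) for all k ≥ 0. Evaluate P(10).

P(2) = 2(-3) + 2(2) = -2
P(3) = 2(-2) + 2(-3) = -10
P(4) = 2(-10) + 2(-2) = -24
P(5) = 2(-24) + 2(-10) = -68
P(6) = 2(-68) + 2(-24) = -184
P(7) = 2(-184) + 2(-68) = -504
P(8) = 2(-504) + 2(-184) = -1376
P(9) = 2(-1376) + 2(-504) = -3760
P(10) = 2(-3760) + 2(-1376) = -10272

-10272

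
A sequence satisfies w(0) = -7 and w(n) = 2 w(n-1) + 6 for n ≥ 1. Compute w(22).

-4194310

The fixed point is 6/(1 - 2) = -6, so w(n) + 6 = 2(w(n-1) + 6).
Hence w(n) = -1·2^n - 6.
w(22) = -1·2^{22} - 6 = -1·4194304 - 6 = -4194310.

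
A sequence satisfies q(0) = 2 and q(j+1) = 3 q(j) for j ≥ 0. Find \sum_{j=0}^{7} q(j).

6560

q(1) = 3(2) = 6
q(2) = 3(6) = 18
q(3) = 3(18) = 54
q(4) = 3(54) = 162
q(5) = 3(162) = 486
q(6) = 3(486) = 1458
q(7) = 3(1458) = 4374
Sum = 2 + 6 + 18 + 54 + 162 + 486 + 1458 + 4374 = 6560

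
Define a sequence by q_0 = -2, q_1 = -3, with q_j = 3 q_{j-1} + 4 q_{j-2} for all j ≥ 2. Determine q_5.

q_2 = 3*(-3) + 4*(-2) = -17
q_3 = 3*(-17) + 4*(-3) = -63
q_4 = 3*(-63) + 4*(-17) = -257
q_5 = 3*(-257) + 4*(-63) = -1023

-1023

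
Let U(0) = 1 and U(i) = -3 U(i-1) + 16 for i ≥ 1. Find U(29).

205891132094653

The fixed point is 16/(1 + 3) = 4, so U(i) - 4 = -3(U(i-1) - 4).
Hence U(i) = -3·(-3)^i + 4.
U(29) = -3·(-3)^{29} + 4 = -3·-68630377364883 + 4 = 205891132094653.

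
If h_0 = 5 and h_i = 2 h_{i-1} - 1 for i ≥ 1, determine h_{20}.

The fixed point is -1/(1 - 2) = 1, so h_i - 1 = 2(h_{i-1} - 1).
Hence h_i = 4·2^i + 1.
h_{20} = 4·2^{20} + 1 = 4·1048576 + 1 = 4194305.

4194305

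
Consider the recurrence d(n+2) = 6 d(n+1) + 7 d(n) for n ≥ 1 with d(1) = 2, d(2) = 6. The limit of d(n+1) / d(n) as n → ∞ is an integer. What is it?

7

The characteristic equation is r^2 - 6r - 7 = 0, which factors as (r - 7)(r + 1) = 0.
So the roots are 7 and -1. Since |7| > |-1| and the coefficient of 7^n is non-zero, the ratio tends to 7.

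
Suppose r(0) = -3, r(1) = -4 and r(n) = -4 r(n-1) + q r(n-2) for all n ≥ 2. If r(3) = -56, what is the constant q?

r(2) = 16 - 3q
r(3) = -64 + 8q
So -64 + 8q = -56, giving q = 1.

1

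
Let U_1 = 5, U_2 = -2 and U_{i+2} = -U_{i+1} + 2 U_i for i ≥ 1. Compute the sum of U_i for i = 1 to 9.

423

U_3 = -(-2) + 2*5 = 12
U_4 = -12 + 2*(-2) = -16
U_5 = -(-16) + 2*12 = 40
U_6 = -40 + 2*(-16) = -72
U_7 = -(-72) + 2*40 = 152
U_8 = -152 + 2*(-72) = -296
U_9 = -(-296) + 2*152 = 600
Sum = 5 + (-2) + 12 + (-16) + 40 + (-72) + 152 + (-296) + 600 = 423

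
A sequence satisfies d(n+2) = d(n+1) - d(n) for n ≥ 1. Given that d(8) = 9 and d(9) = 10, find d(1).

Rearranging, d(n-2) = -(d(n) - d(n-1)).
d(7) = -(10 - 9) = -1
d(6) = -(9 - (-1)) = -10
d(5) = -(-1 - (-10)) = -9
d(4) = -(-10 - (-9)) = 1
d(3) = -(-9 - 1) = 10
d(2) = -(1 - 10) = 9
d(1) = -(10 - 9) = -1

-1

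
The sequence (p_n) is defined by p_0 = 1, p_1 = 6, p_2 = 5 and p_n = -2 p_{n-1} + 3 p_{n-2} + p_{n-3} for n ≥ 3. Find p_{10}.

-3295

p_3 = -2(5) + 3(6) + 1 = 9
p_4 = -2(9) + 3(5) + 6 = 3
p_5 = -2(3) + 3(9) + 5 = 26
p_6 = -2(26) + 3(3) + 9 = -34
p_7 = -2(-34) + 3(26) + 3 = 149
p_8 = -2(149) + 3(-34) + 26 = -374
p_9 = -2(-374) + 3(149) + (-34) = 1161
p_{10} = -2(1161) + 3(-374) + 149 = -3295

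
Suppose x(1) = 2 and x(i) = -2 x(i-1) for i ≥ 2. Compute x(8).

x(2) = -2(2) = -4
x(3) = -2(-4) = 8
x(4) = -2(8) = -16
x(5) = -2(-16) = 32
x(6) = -2(32) = -64
x(7) = -2(-64) = 128
x(8) = -2(128) = -256

-256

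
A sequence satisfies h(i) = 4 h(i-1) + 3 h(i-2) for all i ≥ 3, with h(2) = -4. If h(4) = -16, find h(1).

5

Let h(1) = y.
h(3) = -16 + 3y
h(4) = -76 + 12y
So -76 + 12y = -16, giving y = 5.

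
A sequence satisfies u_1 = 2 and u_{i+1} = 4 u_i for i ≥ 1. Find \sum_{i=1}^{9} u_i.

u_2 = 4·2 = 8
u_3 = 4·8 = 32
u_4 = 4·32 = 128
u_5 = 4·128 = 512
u_6 = 4·512 = 2048
u_7 = 4·2048 = 8192
u_8 = 4·8192 = 32768
u_9 = 4·32768 = 131072
Sum = 2 + 8 + 32 + 128 + 512 + 2048 + 8192 + 32768 + 131072 = 174762

174762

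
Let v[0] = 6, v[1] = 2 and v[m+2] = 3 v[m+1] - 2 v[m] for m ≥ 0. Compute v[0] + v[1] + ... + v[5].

-192

v[2] = 3·2 - 2·6 = -6
v[3] = 3·(-6) - 2·2 = -22
v[4] = 3·(-22) - 2·(-6) = -54
v[5] = 3·(-54) - 2·(-22) = -118
Sum = 6 + 2 + (-6) + (-22) + (-54) + (-118) = -192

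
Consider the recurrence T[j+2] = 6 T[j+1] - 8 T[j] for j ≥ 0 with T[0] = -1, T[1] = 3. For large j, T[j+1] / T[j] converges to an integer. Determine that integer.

4

The characteristic equation is r^2 - 6r + 8 = 0, which factors as (r - 4)(r - 2) = 0.
So the roots are 4 and 2. Since |4| > |2| and the coefficient of 4^j is non-zero, the ratio tends to 4.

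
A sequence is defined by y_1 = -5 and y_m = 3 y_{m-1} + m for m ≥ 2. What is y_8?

-8206

y_2 = 3·(-5) + 2 = -13
y_3 = 3·(-13) + 3 = -36
y_4 = 3·(-36) + 4 = -104
y_5 = 3·(-104) + 5 = -307
y_6 = 3·(-307) + 6 = -915
y_7 = 3·(-915) + 7 = -2738
y_8 = 3·(-2738) + 8 = -8206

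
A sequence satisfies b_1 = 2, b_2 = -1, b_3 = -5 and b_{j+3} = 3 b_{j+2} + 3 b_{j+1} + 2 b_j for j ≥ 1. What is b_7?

b_4 = 3·(-5) + 3·(-1) + 2·2 = -14
b_5 = 3·(-14) + 3·(-5) + 2·(-1) = -59
b_6 = 3·(-59) + 3·(-14) + 2·(-5) = -229
b_7 = 3·(-229) + 3·(-59) + 2·(-14) = -892

-892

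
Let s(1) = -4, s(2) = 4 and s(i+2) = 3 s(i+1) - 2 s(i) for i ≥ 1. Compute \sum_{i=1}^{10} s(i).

s(3) = 3(4) - 2(-4) = 20
s(4) = 3(20) - 2(4) = 52
s(5) = 3(52) - 2(20) = 116
s(6) = 3(116) - 2(52) = 244
s(7) = 3(244) - 2(116) = 500
s(8) = 3(500) - 2(244) = 1012
s(9) = 3(1012) - 2(500) = 2036
s(10) = 3(2036) - 2(1012) = 4084
Sum = (-4) + 4 + 20 + 52 + 116 + 244 + 500 + 1012 + 2036 + 4084 = 8064

8064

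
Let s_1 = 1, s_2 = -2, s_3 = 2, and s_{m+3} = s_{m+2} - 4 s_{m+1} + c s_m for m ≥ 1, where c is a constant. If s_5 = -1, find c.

3

s_4 = 10 + c
s_5 = 2 - c
So 2 - c = -1, giving c = 3.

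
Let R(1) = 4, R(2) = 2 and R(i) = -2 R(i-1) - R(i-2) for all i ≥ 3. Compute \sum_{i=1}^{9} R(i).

-20

R(3) = -2(2) - 4 = -8
R(4) = -2(-8) - 2 = 14
R(5) = -2(14) - (-8) = -20
R(6) = -2(-20) - 14 = 26
R(7) = -2(26) - (-20) = -32
R(8) = -2(-32) - 26 = 38
R(9) = -2(38) - (-32) = -44
Sum = 4 + 2 + (-8) + 14 + (-20) + 26 + (-32) + 38 + (-44) = -20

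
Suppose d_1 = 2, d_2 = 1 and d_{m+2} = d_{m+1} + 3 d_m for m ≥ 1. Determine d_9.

799

d_3 = 1 + 3*2 = 7
d_4 = 7 + 3*1 = 10
d_5 = 10 + 3*7 = 31
d_6 = 31 + 3*10 = 61
d_7 = 61 + 3*31 = 154
d_8 = 154 + 3*61 = 337
d_9 = 337 + 3*154 = 799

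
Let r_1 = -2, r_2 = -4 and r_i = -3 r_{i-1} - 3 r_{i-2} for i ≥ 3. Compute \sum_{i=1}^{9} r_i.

r_3 = -3·(-4) - 3·(-2) = 18
r_4 = -3·18 - 3·(-4) = -42
r_5 = -3·(-42) - 3·18 = 72
r_6 = -3·72 - 3·(-42) = -90
r_7 = -3·(-90) - 3·72 = 54
r_8 = -3·54 - 3·(-90) = 108
r_9 = -3·108 - 3·54 = -486
Sum = (-2) + (-4) + 18 + (-42) + 72 + (-90) + 54 + 108 + (-486) = -372

-372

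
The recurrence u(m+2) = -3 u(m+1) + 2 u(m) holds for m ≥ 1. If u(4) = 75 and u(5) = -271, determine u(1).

-7

Rearranging, u(m-2) = (u(m) + 3 u(m-1)) / 2.
u(3) = (-271 + 3·75) / 2 = -46/2 = -23
u(2) = (75 + 3·(-23)) / 2 = 6/2 = 3
u(1) = (-23 + 3·3) / 2 = -14/2 = -7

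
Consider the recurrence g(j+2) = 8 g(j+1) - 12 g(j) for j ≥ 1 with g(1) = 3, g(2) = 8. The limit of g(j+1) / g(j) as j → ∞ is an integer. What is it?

6

The characteristic equation is r^2 - 8r + 12 = 0, which factors as (r - 6)(r - 2) = 0.
So the roots are 6 and 2. Since |6| > |2| and the coefficient of 6^j is non-zero, the ratio tends to 6.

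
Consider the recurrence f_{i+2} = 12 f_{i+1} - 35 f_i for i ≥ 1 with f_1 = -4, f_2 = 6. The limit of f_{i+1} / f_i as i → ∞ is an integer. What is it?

The characteristic equation is r^2 - 12r + 35 = 0, which factors as (r - 7)(r - 5) = 0.
So the roots are 7 and 5. Since |7| > |5| and the coefficient of 7^i is non-zero, the ratio tends to 7.

7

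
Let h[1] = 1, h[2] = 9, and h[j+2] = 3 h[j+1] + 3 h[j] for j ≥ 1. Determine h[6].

h[3] = 3(9) + 3(1) = 30
h[4] = 3(30) + 3(9) = 117
h[5] = 3(117) + 3(30) = 441
h[6] = 3(441) + 3(117) = 1674

1674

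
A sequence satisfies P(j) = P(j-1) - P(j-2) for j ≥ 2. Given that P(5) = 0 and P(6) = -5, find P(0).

-5

Rearranging, P(j-2) = -(P(j) - P(j-1)).
P(4) = -(-5 - 0) = 5
P(3) = -(0 - 5) = 5
P(2) = -(5 - 5) = 0
P(1) = -(5 - 0) = -5
P(0) = -(0 - (-5)) = -5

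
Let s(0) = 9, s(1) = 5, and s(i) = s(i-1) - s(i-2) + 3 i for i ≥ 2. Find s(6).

27

s(2) = 5 - 9 + 6 = 2
s(3) = 2 - 5 + 9 = 6
s(4) = 6 - 2 + 12 = 16
s(5) = 16 - 6 + 15 = 25
s(6) = 25 - 16 + 18 = 27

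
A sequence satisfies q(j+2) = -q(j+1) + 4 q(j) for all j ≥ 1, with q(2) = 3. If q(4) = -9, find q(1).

Let q(1) = w.
q(3) = -3 + 4w
q(4) = 15 - 4w
So 15 - 4w = -9, giving w = 6.

6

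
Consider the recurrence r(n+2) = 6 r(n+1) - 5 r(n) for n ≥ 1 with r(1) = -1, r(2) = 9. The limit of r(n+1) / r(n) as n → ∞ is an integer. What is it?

The characteristic equation is r^2 - 6r + 5 = 0, which factors as (r - 5)(r - 1) = 0.
So the roots are 5 and 1. Since |5| > |1| and the coefficient of 5^n is non-zero, the ratio tends to 5.

5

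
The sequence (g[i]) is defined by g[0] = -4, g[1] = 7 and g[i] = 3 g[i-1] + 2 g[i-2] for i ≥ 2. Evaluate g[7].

8381

g[2] = 3*7 + 2*(-4) = 13
g[3] = 3*13 + 2*7 = 53
g[4] = 3*53 + 2*13 = 185
g[5] = 3*185 + 2*53 = 661
g[6] = 3*661 + 2*185 = 2353
g[7] = 3*2353 + 2*661 = 8381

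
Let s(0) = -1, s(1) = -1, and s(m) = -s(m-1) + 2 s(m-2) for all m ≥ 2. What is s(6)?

-1

s(2) = -(-1) + 2·(-1) = -1
s(3) = -(-1) + 2·(-1) = -1
s(4) = -(-1) + 2·(-1) = -1
s(5) = -(-1) + 2·(-1) = -1
s(6) = -(-1) + 2·(-1) = -1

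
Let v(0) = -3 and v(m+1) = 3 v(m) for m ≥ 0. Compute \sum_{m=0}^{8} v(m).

-29523

v(1) = 3*(-3) = -9
v(2) = 3*(-9) = -27
v(3) = 3*(-27) = -81
v(4) = 3*(-81) = -243
v(5) = 3*(-243) = -729
v(6) = 3*(-729) = -2187
v(7) = 3*(-2187) = -6561
v(8) = 3*(-6561) = -19683
Sum = (-3) + (-9) + (-27) + (-81) + (-243) + (-729) + (-2187) + (-6561) + (-19683) = -29523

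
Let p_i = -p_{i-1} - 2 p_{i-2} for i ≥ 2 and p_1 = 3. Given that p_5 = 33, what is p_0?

-6

Let p_0 = x.
p_2 = -3 - 2x
p_3 = -3 + 2x
p_4 = 9 + 2x
p_5 = -3 - 6x
So -3 - 6x = 33, giving x = -6.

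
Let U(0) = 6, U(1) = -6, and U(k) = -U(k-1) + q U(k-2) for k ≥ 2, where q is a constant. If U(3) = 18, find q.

-2

U(2) = 6 + 6q
U(3) = -6 - 12q
So -6 - 12q = 18, giving q = -2.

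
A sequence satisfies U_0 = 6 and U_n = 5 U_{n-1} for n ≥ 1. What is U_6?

U_1 = 5*6 = 30
U_2 = 5*30 = 150
U_3 = 5*150 = 750
U_4 = 5*750 = 3750
U_5 = 5*3750 = 18750
U_6 = 5*18750 = 93750

93750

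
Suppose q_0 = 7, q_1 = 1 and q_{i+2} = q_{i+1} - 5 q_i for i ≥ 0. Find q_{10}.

q_2 = 1 - 5·7 = -34
q_3 = (-34) - 5·1 = -39
q_4 = (-39) - 5·(-34) = 131
q_5 = 131 - 5·(-39) = 326
q_6 = 326 - 5·131 = -329
q_7 = (-329) - 5·326 = -1959
q_8 = (-1959) - 5·(-329) = -314
q_9 = (-314) - 5·(-1959) = 9481
q_{10} = 9481 - 5·(-314) = 11051

11051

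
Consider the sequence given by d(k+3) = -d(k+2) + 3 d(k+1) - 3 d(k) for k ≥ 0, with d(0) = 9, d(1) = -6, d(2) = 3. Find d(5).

d(3) = -3 + 3(-6) - 3(9) = -48
d(4) = -(-48) + 3(3) - 3(-6) = 75
d(5) = -75 + 3(-48) - 3(3) = -228

-228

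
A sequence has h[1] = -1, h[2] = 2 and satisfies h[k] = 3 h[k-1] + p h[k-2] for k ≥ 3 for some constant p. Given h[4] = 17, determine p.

h[3] = 6 - p
h[4] = 18 - p
So 18 - p = 17, giving p = 1.

1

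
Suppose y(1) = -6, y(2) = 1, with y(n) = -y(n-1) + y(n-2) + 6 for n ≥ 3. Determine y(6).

17

y(3) = -1 + (-6) + 6 = -1
y(4) = -(-1) + 1 + 6 = 8
y(5) = -8 + (-1) + 6 = -3
y(6) = -(-3) + 8 + 6 = 17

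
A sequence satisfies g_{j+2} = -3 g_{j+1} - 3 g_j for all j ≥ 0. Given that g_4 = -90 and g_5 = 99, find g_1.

8

Rearranging, g_{j-2} = (g_j + 3 g_{j-1}) / -3.
g_3 = (99 + 3*(-90)) / -3 = -171/-3 = 57
g_2 = (-90 + 3*57) / -3 = 81/-3 = -27
g_1 = (57 + 3*(-27)) / -3 = -24/-3 = 8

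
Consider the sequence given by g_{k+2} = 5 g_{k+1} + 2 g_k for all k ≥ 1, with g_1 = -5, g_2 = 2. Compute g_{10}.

89932

g_3 = 5(2) + 2(-5) = 0
g_4 = 5(0) + 2(2) = 4
g_5 = 5(4) + 2(0) = 20
g_6 = 5(20) + 2(4) = 108
g_7 = 5(108) + 2(20) = 580
g_8 = 5(580) + 2(108) = 3116
g_9 = 5(3116) + 2(580) = 16740
g_{10} = 5(16740) + 2(3116) = 89932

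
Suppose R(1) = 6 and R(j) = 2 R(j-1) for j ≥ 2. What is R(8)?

768

R(2) = 2(6) = 12
R(3) = 2(12) = 24
R(4) = 2(24) = 48
R(5) = 2(48) = 96
R(6) = 2(96) = 192
R(7) = 2(192) = 384
R(8) = 2(384) = 768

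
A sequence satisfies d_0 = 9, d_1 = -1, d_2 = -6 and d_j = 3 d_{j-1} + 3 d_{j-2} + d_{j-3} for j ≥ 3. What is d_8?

-11811

d_3 = 3(-6) + 3(-1) + 9 = -12
d_4 = 3(-12) + 3(-6) + (-1) = -55
d_5 = 3(-55) + 3(-12) + (-6) = -207
d_6 = 3(-207) + 3(-55) + (-12) = -798
d_7 = 3(-798) + 3(-207) + (-55) = -3070
d_8 = 3(-3070) + 3(-798) + (-207) = -11811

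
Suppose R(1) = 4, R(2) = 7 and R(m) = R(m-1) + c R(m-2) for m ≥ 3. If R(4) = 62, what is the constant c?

R(3) = 7 + 4c
R(4) = 7 + 11c
So 7 + 11c = 62, giving c = 5.

5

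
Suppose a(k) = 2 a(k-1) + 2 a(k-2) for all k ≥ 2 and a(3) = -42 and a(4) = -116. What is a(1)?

-5

Rearranging, a(k-2) = (a(k) - 2 a(k-1)) / 2.
a(2) = (-116 - 2·(-42)) / 2 = -32/2 = -16
a(1) = (-42 - 2·(-16)) / 2 = -10/2 = -5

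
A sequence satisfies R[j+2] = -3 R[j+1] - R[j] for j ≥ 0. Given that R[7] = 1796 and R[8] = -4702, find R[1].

4

Rearranging, R[j-2] = -(R[j] + 3 R[j-1]).
R[6] = -(-4702 + 3(1796)) = -686
R[5] = -(1796 + 3(-686)) = 262
R[4] = -(-686 + 3(262)) = -100
R[3] = -(262 + 3(-100)) = 38
R[2] = -(-100 + 3(38)) = -14
R[1] = -(38 + 3(-14)) = 4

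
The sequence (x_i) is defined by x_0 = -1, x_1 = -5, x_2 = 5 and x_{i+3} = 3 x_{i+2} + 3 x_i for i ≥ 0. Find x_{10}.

30726

x_3 = 3*5 + 3*(-1) = 12
x_4 = 3*12 + 3*(-5) = 21
x_5 = 3*21 + 3*5 = 78
x_6 = 3*78 + 3*12 = 270
x_7 = 3*270 + 3*21 = 873
x_8 = 3*873 + 3*78 = 2853
x_9 = 3*2853 + 3*270 = 9369
x_{10} = 3*9369 + 3*873 = 30726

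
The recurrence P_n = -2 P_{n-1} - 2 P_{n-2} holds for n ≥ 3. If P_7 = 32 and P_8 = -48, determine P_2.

Rearranging, P_{n-2} = (P_n + 2 P_{n-1}) / -2.
P_6 = (-48 + 2·32) / -2 = 16/-2 = -8
P_5 = (32 + 2·(-8)) / -2 = 16/-2 = -8
P_4 = (-8 + 2·(-8)) / -2 = -24/-2 = 12
P_3 = (-8 + 2·12) / -2 = 16/-2 = -8
P_2 = (12 + 2·(-8)) / -2 = -4/-2 = 2

2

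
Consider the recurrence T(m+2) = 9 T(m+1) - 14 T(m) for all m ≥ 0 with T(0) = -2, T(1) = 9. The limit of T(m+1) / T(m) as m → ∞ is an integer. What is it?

7

The characteristic equation is r^2 - 9r + 14 = 0, which factors as (r - 7)(r - 2) = 0.
So the roots are 7 and 2. Since |7| > |2| and the coefficient of 7^m is non-zero, the ratio tends to 7.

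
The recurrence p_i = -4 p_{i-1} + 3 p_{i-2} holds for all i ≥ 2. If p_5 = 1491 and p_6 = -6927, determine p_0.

-1

Rearranging, p_{i-2} = (p_i + 4 p_{i-1}) / 3.
p_4 = (-6927 + 4*1491) / 3 = -963/3 = -321
p_3 = (1491 + 4*(-321)) / 3 = 207/3 = 69
p_2 = (-321 + 4*69) / 3 = -45/3 = -15
p_1 = (69 + 4*(-15)) / 3 = 9/3 = 3
p_0 = (-15 + 4*3) / 3 = -3/3 = -1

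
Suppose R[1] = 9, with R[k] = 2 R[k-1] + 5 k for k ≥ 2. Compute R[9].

6089

R[2] = 2*9 + 10 = 28
R[3] = 2*28 + 15 = 71
R[4] = 2*71 + 20 = 162
R[5] = 2*162 + 25 = 349
R[6] = 2*349 + 30 = 728
R[7] = 2*728 + 35 = 1491
R[8] = 2*1491 + 40 = 3022
R[9] = 2*3022 + 45 = 6089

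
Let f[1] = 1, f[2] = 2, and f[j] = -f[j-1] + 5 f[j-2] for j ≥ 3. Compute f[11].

-952

f[3] = -2 + 5·1 = 3
f[4] = -3 + 5·2 = 7
f[5] = -7 + 5·3 = 8
f[6] = -8 + 5·7 = 27
f[7] = -27 + 5·8 = 13
f[8] = -13 + 5·27 = 122
f[9] = -122 + 5·13 = -57
f[10] = -(-57) + 5·122 = 667
f[11] = -667 + 5·(-57) = -952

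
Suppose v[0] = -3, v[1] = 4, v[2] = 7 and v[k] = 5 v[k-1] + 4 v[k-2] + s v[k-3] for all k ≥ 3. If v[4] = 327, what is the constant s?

-4

v[3] = 51 - 3s
v[4] = 283 - 11s
So 283 - 11s = 327, giving s = -4.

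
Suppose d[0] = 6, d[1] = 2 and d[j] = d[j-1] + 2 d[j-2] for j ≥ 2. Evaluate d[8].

686

d[2] = 2 + 2·6 = 14
d[3] = 14 + 2·2 = 18
d[4] = 18 + 2·14 = 46
d[5] = 46 + 2·18 = 82
d[6] = 82 + 2·46 = 174
d[7] = 174 + 2·82 = 338
d[8] = 338 + 2·174 = 686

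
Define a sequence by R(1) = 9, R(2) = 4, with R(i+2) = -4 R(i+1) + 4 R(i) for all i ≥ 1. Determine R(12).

R(3) = -4·4 + 4·9 = 20
R(4) = -4·20 + 4·4 = -64
R(5) = -4·(-64) + 4·20 = 336
R(6) = -4·336 + 4·(-64) = -1600
R(7) = -4·(-1600) + 4·336 = 7744
R(8) = -4·7744 + 4·(-1600) = -37376
R(9) = -4·(-37376) + 4·7744 = 180480
R(10) = -4·180480 + 4·(-37376) = -871424
R(11) = -4·(-871424) + 4·180480 = 4207616
R(12) = -4·4207616 + 4·(-871424) = -20316160

-20316160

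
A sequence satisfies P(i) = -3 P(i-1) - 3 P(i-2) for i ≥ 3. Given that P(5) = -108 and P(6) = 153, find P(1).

5

Rearranging, P(i-2) = (P(i) + 3 P(i-1)) / -3.
P(4) = (153 + 3·(-108)) / -3 = -171/-3 = 57
P(3) = (-108 + 3·57) / -3 = 63/-3 = -21
P(2) = (57 + 3·(-21)) / -3 = -6/-3 = 2
P(1) = (-21 + 3·2) / -3 = -15/-3 = 5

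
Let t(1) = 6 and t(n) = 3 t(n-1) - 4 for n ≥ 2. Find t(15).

19131878

The fixed point is -4/(1 - 3) = 2, so t(n) - 2 = 3(t(n-1) - 2).
Hence t(n) = 4·3^{n-1} + 2.
t(15) = 4·3^{14} + 2 = 4·4782969 + 2 = 19131878.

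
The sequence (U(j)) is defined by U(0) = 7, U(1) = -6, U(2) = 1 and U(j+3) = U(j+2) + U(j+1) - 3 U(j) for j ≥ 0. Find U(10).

U(3) = 1 + (-6) - 3·7 = -26
U(4) = (-26) + 1 - 3·(-6) = -7
U(5) = (-7) + (-26) - 3·1 = -36
U(6) = (-36) + (-7) - 3·(-26) = 35
U(7) = 35 + (-36) - 3·(-7) = 20
U(8) = 20 + 35 - 3·(-36) = 163
U(9) = 163 + 20 - 3·35 = 78
U(10) = 78 + 163 - 3·20 = 181

181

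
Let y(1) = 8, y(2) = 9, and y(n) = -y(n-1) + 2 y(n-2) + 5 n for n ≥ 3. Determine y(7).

132

y(3) = -9 + 2·8 + 15 = 22
y(4) = -22 + 2·9 + 20 = 16
y(5) = -16 + 2·22 + 25 = 53
y(6) = -53 + 2·16 + 30 = 9
y(7) = -9 + 2·53 + 35 = 132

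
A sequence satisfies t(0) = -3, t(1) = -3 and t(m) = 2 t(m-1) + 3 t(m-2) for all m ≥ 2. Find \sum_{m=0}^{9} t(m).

-44286

t(2) = 2*(-3) + 3*(-3) = -15
t(3) = 2*(-15) + 3*(-3) = -39
t(4) = 2*(-39) + 3*(-15) = -123
t(5) = 2*(-123) + 3*(-39) = -363
t(6) = 2*(-363) + 3*(-123) = -1095
t(7) = 2*(-1095) + 3*(-363) = -3279
t(8) = 2*(-3279) + 3*(-1095) = -9843
t(9) = 2*(-9843) + 3*(-3279) = -29523
Sum = (-3) + (-3) + (-15) + (-39) + (-123) + (-363) + (-1095) + (-3279) + (-9843) + (-29523) = -44286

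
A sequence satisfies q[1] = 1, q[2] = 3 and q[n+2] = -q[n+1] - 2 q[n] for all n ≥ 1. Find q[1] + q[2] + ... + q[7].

-13

q[3] = -3 - 2*1 = -5
q[4] = -(-5) - 2*3 = -1
q[5] = -(-1) - 2*(-5) = 11
q[6] = -11 - 2*(-1) = -9
q[7] = -(-9) - 2*11 = -13
Sum = 1 + 3 + (-5) + (-1) + 11 + (-9) + (-13) = -13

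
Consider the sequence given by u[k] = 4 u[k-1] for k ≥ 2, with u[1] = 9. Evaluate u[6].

9216

u[2] = 4·9 = 36
u[3] = 4·36 = 144
u[4] = 4·144 = 576
u[5] = 4·576 = 2304
u[6] = 4·2304 = 9216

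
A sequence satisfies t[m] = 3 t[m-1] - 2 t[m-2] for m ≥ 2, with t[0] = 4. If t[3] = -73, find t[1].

-7

Let t[1] = w.
t[2] = -8 + 3w
t[3] = -24 + 7w
So -24 + 7w = -73, giving w = -7.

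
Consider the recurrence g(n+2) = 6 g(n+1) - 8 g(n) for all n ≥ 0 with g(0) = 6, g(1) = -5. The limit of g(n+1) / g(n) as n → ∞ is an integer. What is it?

4

The characteristic equation is r^2 - 6r + 8 = 0, which factors as (r - 4)(r - 2) = 0.
So the roots are 4 and 2. Since |4| > |2| and the coefficient of 4^n is non-zero, the ratio tends to 4.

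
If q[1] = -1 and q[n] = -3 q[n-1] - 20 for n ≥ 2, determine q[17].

The fixed point is -20/(1 + 3) = -5, so q[n] + 5 = -3(q[n-1] + 5).
Hence q[n] = 4·(-3)^{n-1} - 5.
q[17] = 4·(-3)^{16} - 5 = 4·43046721 - 5 = 172186879.

172186879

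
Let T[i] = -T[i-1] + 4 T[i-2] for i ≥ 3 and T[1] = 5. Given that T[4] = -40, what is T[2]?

-4

Let T[2] = x.
T[3] = 20 - x
T[4] = -20 + 5x
So -20 + 5x = -40, giving x = -4.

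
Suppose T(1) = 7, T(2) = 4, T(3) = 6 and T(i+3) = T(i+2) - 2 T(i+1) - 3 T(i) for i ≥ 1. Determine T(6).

T(4) = 6 - 2·4 - 3·7 = -23
T(5) = (-23) - 2·6 - 3·4 = -47
T(6) = (-47) - 2·(-23) - 3·6 = -19

-19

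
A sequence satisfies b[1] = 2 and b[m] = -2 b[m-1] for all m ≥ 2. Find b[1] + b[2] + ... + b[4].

-10

b[2] = -2·2 = -4
b[3] = -2·(-4) = 8
b[4] = -2·8 = -16
Sum = 2 + (-4) + 8 + (-16) = -10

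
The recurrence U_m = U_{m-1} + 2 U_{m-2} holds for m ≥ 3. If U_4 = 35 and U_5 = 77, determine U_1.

Rearranging, U_{m-2} = (U_m - U_{m-1}) / 2.
U_3 = (77 - 35) / 2 = 42/2 = 21
U_2 = (35 - 21) / 2 = 14/2 = 7
U_1 = (21 - 7) / 2 = 14/2 = 7

7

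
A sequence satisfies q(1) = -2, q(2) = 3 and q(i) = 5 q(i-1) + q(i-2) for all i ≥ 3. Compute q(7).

q(3) = 5·3 + (-2) = 13
q(4) = 5·13 + 3 = 68
q(5) = 5·68 + 13 = 353
q(6) = 5·353 + 68 = 1833
q(7) = 5·1833 + 353 = 9518

9518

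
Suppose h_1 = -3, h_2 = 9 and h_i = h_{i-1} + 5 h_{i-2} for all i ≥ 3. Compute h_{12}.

65724

h_3 = 9 + 5(-3) = -6
h_4 = (-6) + 5(9) = 39
h_5 = 39 + 5(-6) = 9
h_6 = 9 + 5(39) = 204
h_7 = 204 + 5(9) = 249
h_8 = 249 + 5(204) = 1269
h_9 = 1269 + 5(249) = 2514
h_{10} = 2514 + 5(1269) = 8859
h_{11} = 8859 + 5(2514) = 21429
h_{12} = 21429 + 5(8859) = 65724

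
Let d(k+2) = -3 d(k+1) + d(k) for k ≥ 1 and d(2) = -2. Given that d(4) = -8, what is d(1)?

Let d(1) = w.
d(3) = 6 + w
d(4) = -20 - 3w
So -20 - 3w = -8, giving w = -4.

-4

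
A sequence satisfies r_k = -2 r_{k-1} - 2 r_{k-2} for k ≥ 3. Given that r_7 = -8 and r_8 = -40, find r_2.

Rearranging, r_{k-2} = (r_k + 2 r_{k-1}) / -2.
r_6 = (-40 + 2(-8)) / -2 = -56/-2 = 28
r_5 = (-8 + 2(28)) / -2 = 48/-2 = -24
r_4 = (28 + 2(-24)) / -2 = -20/-2 = 10
r_3 = (-24 + 2(10)) / -2 = -4/-2 = 2
r_2 = (10 + 2(2)) / -2 = 14/-2 = -7

-7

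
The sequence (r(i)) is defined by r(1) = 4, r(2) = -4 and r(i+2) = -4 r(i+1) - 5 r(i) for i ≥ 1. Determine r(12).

r(3) = -4·(-4) - 5·4 = -4
r(4) = -4·(-4) - 5·(-4) = 36
r(5) = -4·36 - 5·(-4) = -124
r(6) = -4·(-124) - 5·36 = 316
r(7) = -4·316 - 5·(-124) = -644
r(8) = -4·(-644) - 5·316 = 996
r(9) = -4·996 - 5·(-644) = -764
r(10) = -4·(-764) - 5·996 = -1924
r(11) = -4·(-1924) - 5·(-764) = 11516
r(12) = -4·11516 - 5·(-1924) = -36444

-36444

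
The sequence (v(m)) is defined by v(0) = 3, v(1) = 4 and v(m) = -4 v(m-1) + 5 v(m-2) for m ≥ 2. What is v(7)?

v(2) = -4·4 + 5·3 = -1
v(3) = -4·(-1) + 5·4 = 24
v(4) = -4·24 + 5·(-1) = -101
v(5) = -4·(-101) + 5·24 = 524
v(6) = -4·524 + 5·(-101) = -2601
v(7) = -4·(-2601) + 5·524 = 13024

13024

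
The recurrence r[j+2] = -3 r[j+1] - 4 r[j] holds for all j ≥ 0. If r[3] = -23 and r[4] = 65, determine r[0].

Rearranging, r[j-2] = (r[j] + 3 r[j-1]) / -4.
r[2] = (65 + 3(-23)) / -4 = -4/-4 = 1
r[1] = (-23 + 3(1)) / -4 = -20/-4 = 5
r[0] = (1 + 3(5)) / -4 = 16/-4 = -4

-4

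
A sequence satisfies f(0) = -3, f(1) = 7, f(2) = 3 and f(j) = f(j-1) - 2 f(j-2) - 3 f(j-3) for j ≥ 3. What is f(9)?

f(3) = 3 - 2·7 - 3·(-3) = -2
f(4) = (-2) - 2·3 - 3·7 = -29
f(5) = (-29) - 2·(-2) - 3·3 = -34
f(6) = (-34) - 2·(-29) - 3·(-2) = 30
f(7) = 30 - 2·(-34) - 3·(-29) = 185
f(8) = 185 - 2·30 - 3·(-34) = 227
f(9) = 227 - 2·185 - 3·30 = -233

-233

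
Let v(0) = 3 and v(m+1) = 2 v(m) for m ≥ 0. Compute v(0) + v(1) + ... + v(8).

v(1) = 2*3 = 6
v(2) = 2*6 = 12
v(3) = 2*12 = 24
v(4) = 2*24 = 48
v(5) = 2*48 = 96
v(6) = 2*96 = 192
v(7) = 2*192 = 384
v(8) = 2*384 = 768
Sum = 3 + 6 + 12 + 24 + 48 + 96 + 192 + 384 + 768 = 1533

1533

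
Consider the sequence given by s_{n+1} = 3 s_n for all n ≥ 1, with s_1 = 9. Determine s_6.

s_2 = 3·9 = 27
s_3 = 3·27 = 81
s_4 = 3·81 = 243
s_5 = 3·243 = 729
s_6 = 3·729 = 2187

2187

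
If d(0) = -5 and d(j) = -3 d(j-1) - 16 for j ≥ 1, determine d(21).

10460353199

The fixed point is -16/(1 + 3) = -4, so d(j) + 4 = -3(d(j-1) + 4).
Hence d(j) = -1·(-3)^j - 4.
d(21) = -1·(-3)^{21} - 4 = -1·-10460353203 - 4 = 10460353199.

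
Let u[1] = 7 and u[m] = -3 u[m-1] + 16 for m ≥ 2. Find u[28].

-22876792454957

The fixed point is 16/(1 + 3) = 4, so u[m] - 4 = -3(u[m-1] - 4).
Hence u[m] = 3·(-3)^{m-1} + 4.
u[28] = 3·(-3)^{27} + 4 = 3·-7625597484987 + 4 = -22876792454957.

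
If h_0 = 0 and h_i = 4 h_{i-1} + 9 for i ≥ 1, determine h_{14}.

The fixed point is 9/(1 - 4) = -3, so h_i + 3 = 4(h_{i-1} + 3).
Hence h_i = 3·4^i - 3.
h_{14} = 3·4^{14} - 3 = 3·268435456 - 3 = 805306365.

805306365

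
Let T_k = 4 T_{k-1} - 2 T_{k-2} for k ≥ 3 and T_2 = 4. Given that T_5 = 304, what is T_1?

-4

Let T_1 = w.
T_3 = 16 - 2w
T_4 = 56 - 8w
T_5 = 192 - 28w
So 192 - 28w = 304, giving w = -4.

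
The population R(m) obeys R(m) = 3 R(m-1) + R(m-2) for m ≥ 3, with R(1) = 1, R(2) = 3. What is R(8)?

3927

R(3) = 3·3 + 1 = 10
R(4) = 3·10 + 3 = 33
R(5) = 3·33 + 10 = 109
R(6) = 3·109 + 33 = 360
R(7) = 3·360 + 109 = 1189
R(8) = 3·1189 + 360 = 3927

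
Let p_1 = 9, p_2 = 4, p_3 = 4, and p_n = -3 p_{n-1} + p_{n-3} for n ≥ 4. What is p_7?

102

p_4 = -3(4) + 9 = -3
p_5 = -3(-3) + 4 = 13
p_6 = -3(13) + 4 = -35
p_7 = -3(-35) + (-3) = 102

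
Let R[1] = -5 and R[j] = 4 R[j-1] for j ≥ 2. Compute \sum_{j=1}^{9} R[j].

-436905

R[2] = 4(-5) = -20
R[3] = 4(-20) = -80
R[4] = 4(-80) = -320
R[5] = 4(-320) = -1280
R[6] = 4(-1280) = -5120
R[7] = 4(-5120) = -20480
R[8] = 4(-20480) = -81920
R[9] = 4(-81920) = -327680
Sum = (-5) + (-20) + (-80) + (-320) + (-1280) + (-5120) + (-20480) + (-81920) + (-327680) = -436905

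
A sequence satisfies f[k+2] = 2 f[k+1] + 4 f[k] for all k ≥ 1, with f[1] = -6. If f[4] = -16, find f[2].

Let f[2] = y.
f[3] = -24 + 2y
f[4] = -48 + 8y
So -48 + 8y = -16, giving y = 4.

4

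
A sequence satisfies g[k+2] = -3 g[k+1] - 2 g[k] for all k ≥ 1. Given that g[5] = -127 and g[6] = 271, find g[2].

1

Rearranging, g[k-2] = (g[k] + 3 g[k-1]) / -2.
g[4] = (271 + 3(-127)) / -2 = -110/-2 = 55
g[3] = (-127 + 3(55)) / -2 = 38/-2 = -19
g[2] = (55 + 3(-19)) / -2 = -2/-2 = 1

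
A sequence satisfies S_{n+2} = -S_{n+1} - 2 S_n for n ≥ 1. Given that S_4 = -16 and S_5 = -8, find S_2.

2

Rearranging, S_{n-2} = (S_n + S_{n-1}) / -2.
S_3 = (-8 + (-16)) / -2 = -24/-2 = 12
S_2 = (-16 + 12) / -2 = -4/-2 = 2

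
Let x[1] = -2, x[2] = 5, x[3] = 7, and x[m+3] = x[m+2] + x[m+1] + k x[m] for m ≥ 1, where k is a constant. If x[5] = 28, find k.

3

x[4] = 12 - 2k
x[5] = 19 + 3k
So 19 + 3k = 28, giving k = 3.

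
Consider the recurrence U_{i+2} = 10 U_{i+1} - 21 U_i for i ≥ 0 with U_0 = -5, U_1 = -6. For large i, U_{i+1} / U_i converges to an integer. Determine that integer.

The characteristic equation is r^2 - 10r + 21 = 0, which factors as (r - 7)(r - 3) = 0.
So the roots are 7 and 3. Since |7| > |3| and the coefficient of 7^i is non-zero, the ratio tends to 7.

7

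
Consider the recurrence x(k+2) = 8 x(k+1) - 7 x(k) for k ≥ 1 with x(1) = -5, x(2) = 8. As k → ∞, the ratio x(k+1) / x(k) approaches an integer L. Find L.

7

The characteristic equation is r^2 - 8r + 7 = 0, which factors as (r - 7)(r - 1) = 0.
So the roots are 7 and 1. Since |7| > |1| and the coefficient of 7^k is non-zero, the ratio tends to 7.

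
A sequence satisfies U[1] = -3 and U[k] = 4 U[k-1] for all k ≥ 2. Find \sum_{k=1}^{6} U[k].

-4095

U[2] = 4(-3) = -12
U[3] = 4(-12) = -48
U[4] = 4(-48) = -192
U[5] = 4(-192) = -768
U[6] = 4(-768) = -3072
Sum = (-3) + (-12) + (-48) + (-192) + (-768) + (-3072) = -4095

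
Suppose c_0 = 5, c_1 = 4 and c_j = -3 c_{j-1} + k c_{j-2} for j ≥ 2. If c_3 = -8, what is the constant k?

c_2 = -12 + 5k
c_3 = 36 - 11k
So 36 - 11k = -8, giving k = 4.

4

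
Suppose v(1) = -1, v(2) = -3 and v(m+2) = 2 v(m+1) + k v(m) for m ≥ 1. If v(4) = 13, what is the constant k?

-5

v(3) = -6 - k
v(4) = -12 - 5k
So -12 - 5k = 13, giving k = -5.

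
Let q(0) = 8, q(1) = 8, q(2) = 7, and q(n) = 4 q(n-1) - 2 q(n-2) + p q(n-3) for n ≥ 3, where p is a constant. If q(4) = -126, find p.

-4

q(3) = 12 + 8p
q(4) = 34 + 40p
So 34 + 40p = -126, giving p = -4.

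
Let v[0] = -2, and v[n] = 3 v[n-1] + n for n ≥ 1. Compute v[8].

-8206

v[1] = 3*(-2) + 1 = -5
v[2] = 3*(-5) + 2 = -13
v[3] = 3*(-13) + 3 = -36
v[4] = 3*(-36) + 4 = -104
v[5] = 3*(-104) + 5 = -307
v[6] = 3*(-307) + 6 = -915
v[7] = 3*(-915) + 7 = -2738
v[8] = 3*(-2738) + 8 = -8206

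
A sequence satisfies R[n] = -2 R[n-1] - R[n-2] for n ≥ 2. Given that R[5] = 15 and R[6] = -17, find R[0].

-5

Rearranging, R[n-2] = -(R[n] + 2 R[n-1]).
R[4] = -(-17 + 2(15)) = -13
R[3] = -(15 + 2(-13)) = 11
R[2] = -(-13 + 2(11)) = -9
R[1] = -(11 + 2(-9)) = 7
R[0] = -(-9 + 2(7)) = -5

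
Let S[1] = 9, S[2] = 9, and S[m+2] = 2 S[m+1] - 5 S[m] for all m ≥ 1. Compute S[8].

S[3] = 2·9 - 5·9 = -27
S[4] = 2·(-27) - 5·9 = -99
S[5] = 2·(-99) - 5·(-27) = -63
S[6] = 2·(-63) - 5·(-99) = 369
S[7] = 2·369 - 5·(-63) = 1053
S[8] = 2·1053 - 5·369 = 261

261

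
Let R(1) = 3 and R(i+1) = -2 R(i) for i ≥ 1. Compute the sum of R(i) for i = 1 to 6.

R(2) = -2(3) = -6
R(3) = -2(-6) = 12
R(4) = -2(12) = -24
R(5) = -2(-24) = 48
R(6) = -2(48) = -96
Sum = 3 + (-6) + 12 + (-24) + 48 + (-96) = -63

-63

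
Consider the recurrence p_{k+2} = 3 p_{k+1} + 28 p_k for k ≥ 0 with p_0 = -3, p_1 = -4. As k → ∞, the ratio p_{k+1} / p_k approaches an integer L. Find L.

7

The characteristic equation is r^2 - 3r - 28 = 0, which factors as (r - 7)(r + 4) = 0.
So the roots are 7 and -4. Since |7| > |-4| and the coefficient of 7^k is non-zero, the ratio tends to 7.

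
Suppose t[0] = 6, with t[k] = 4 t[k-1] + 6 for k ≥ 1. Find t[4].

t[1] = 4·6 + 6 = 30
t[2] = 4·30 + 6 = 126
t[3] = 4·126 + 6 = 510
t[4] = 4·510 + 6 = 2046

2046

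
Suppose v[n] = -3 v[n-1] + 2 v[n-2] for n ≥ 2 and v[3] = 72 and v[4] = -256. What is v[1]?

6

Rearranging, v[n-2] = (v[n] + 3 v[n-1]) / 2.
v[2] = (-256 + 3·72) / 2 = -40/2 = -20
v[1] = (72 + 3·(-20)) / 2 = 12/2 = 6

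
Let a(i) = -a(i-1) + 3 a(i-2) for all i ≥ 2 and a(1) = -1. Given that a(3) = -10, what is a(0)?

2

Let a(0) = w.
a(2) = 1 + 3w
a(3) = -4 - 3w
So -4 - 3w = -10, giving w = 2.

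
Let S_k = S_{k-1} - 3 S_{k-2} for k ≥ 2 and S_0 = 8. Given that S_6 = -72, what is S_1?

-3

Let S_1 = z.
S_2 = -24 + z
S_3 = -24 - 2z
S_4 = 48 - 5z
S_5 = 120 + z
S_6 = -24 + 16z
So -24 + 16z = -72, giving z = -3.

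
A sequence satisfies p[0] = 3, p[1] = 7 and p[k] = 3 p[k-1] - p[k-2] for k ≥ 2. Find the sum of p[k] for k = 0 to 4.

198

p[2] = 3(7) - 3 = 18
p[3] = 3(18) - 7 = 47
p[4] = 3(47) - 18 = 123
Sum = 3 + 7 + 18 + 47 + 123 = 198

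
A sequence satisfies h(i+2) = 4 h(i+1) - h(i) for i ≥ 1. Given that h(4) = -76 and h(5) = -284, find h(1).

Rearranging, h(i-2) = -(h(i) - 4 h(i-1)).
h(3) = -(-284 - 4*(-76)) = -20
h(2) = -(-76 - 4*(-20)) = -4
h(1) = -(-20 - 4*(-4)) = 4

4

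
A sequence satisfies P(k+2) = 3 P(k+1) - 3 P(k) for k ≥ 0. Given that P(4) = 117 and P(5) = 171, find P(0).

-6

Rearranging, P(k-2) = (P(k) - 3 P(k-1)) / -3.
P(3) = (171 - 3*117) / -3 = -180/-3 = 60
P(2) = (117 - 3*60) / -3 = -63/-3 = 21
P(1) = (60 - 3*21) / -3 = -3/-3 = 1
P(0) = (21 - 3*1) / -3 = 18/-3 = -6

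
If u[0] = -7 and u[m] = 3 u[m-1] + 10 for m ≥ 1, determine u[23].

The fixed point is 10/(1 - 3) = -5, so u[m] + 5 = 3(u[m-1] + 5).
Hence u[m] = -2·3^m - 5.
u[23] = -2·3^{23} - 5 = -2·94143178827 - 5 = -188286357659.

-188286357659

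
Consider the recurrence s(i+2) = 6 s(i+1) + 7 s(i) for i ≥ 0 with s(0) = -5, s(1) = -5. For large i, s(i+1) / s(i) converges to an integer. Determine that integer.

The characteristic equation is r^2 - 6r - 7 = 0, which factors as (r - 7)(r + 1) = 0.
So the roots are 7 and -1. Since |7| > |-1| and the coefficient of 7^i is non-zero, the ratio tends to 7.

7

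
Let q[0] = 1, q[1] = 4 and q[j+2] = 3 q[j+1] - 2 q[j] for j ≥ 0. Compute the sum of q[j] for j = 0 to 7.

749

q[2] = 3·4 - 2·1 = 10
q[3] = 3·10 - 2·4 = 22
q[4] = 3·22 - 2·10 = 46
q[5] = 3·46 - 2·22 = 94
q[6] = 3·94 - 2·46 = 190
q[7] = 3·190 - 2·94 = 382
Sum = 1 + 4 + 10 + 22 + 46 + 94 + 190 + 382 = 749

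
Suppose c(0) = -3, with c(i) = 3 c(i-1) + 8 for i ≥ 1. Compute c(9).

19679

c(1) = 3(-3) + 8 = -1
c(2) = 3(-1) + 8 = 5
c(3) = 3(5) + 8 = 23
c(4) = 3(23) + 8 = 77
c(5) = 3(77) + 8 = 239
c(6) = 3(239) + 8 = 725
c(7) = 3(725) + 8 = 2183
c(8) = 3(2183) + 8 = 6557
c(9) = 3(6557) + 8 = 19679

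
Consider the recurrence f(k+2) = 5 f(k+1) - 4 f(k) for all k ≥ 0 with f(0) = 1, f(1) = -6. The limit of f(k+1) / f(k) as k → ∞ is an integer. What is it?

The characteristic equation is r^2 - 5r + 4 = 0, which factors as (r - 4)(r - 1) = 0.
So the roots are 4 and 1. Since |4| > |1| and the coefficient of 4^k is non-zero, the ratio tends to 4.

4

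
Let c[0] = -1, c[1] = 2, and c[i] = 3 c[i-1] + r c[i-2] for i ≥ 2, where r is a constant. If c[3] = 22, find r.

c[2] = 6 - r
c[3] = 18 - r
So 18 - r = 22, giving r = -4.

-4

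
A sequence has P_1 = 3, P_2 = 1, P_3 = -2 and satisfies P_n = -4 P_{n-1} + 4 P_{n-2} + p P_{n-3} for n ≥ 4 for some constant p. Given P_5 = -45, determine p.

P_4 = 12 + 3p
P_5 = -56 - 11p
So -56 - 11p = -45, giving p = -1.

-1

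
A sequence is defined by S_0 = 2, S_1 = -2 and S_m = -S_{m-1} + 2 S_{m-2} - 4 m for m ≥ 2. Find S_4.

-6

S_2 = -(-2) + 2·2 - 8 = -2
S_3 = -(-2) + 2·(-2) - 12 = -14
S_4 = -(-14) + 2·(-2) - 16 = -6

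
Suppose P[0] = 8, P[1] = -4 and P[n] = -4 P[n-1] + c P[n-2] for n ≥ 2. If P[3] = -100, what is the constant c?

P[2] = 16 + 8c
P[3] = -64 - 36c
So -64 - 36c = -100, giving c = 1.

1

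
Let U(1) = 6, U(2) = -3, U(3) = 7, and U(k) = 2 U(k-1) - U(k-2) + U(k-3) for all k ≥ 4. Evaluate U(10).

U(4) = 2·7 - (-3) + 6 = 23
U(5) = 2·23 - 7 + (-3) = 36
U(6) = 2·36 - 23 + 7 = 56
U(7) = 2·56 - 36 + 23 = 99
U(8) = 2·99 - 56 + 36 = 178
U(9) = 2·178 - 99 + 56 = 313
U(10) = 2·313 - 178 + 99 = 547

547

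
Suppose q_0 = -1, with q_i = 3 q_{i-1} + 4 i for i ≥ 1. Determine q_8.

13103

q_1 = 3*(-1) + 4 = 1
q_2 = 3*1 + 8 = 11
q_3 = 3*11 + 12 = 45
q_4 = 3*45 + 16 = 151
q_5 = 3*151 + 20 = 473
q_6 = 3*473 + 24 = 1443
q_7 = 3*1443 + 28 = 4357
q_8 = 3*4357 + 32 = 13103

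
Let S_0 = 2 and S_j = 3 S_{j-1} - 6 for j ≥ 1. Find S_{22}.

The fixed point is -6/(1 - 3) = 3, so S_j - 3 = 3(S_{j-1} - 3).
Hence S_j = -1·3^j + 3.
S_{22} = -1·3^{22} + 3 = -1·31381059609 + 3 = -31381059606.

-31381059606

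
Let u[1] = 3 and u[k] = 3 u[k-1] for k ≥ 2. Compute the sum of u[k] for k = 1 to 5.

363

u[2] = 3*3 = 9
u[3] = 3*9 = 27
u[4] = 3*27 = 81
u[5] = 3*81 = 243
Sum = 3 + 9 + 27 + 81 + 243 = 363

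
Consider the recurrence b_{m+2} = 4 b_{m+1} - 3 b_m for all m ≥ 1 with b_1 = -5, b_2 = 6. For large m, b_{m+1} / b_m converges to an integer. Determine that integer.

The characteristic equation is r^2 - 4r + 3 = 0, which factors as (r - 3)(r - 1) = 0.
So the roots are 3 and 1. Since |3| > |1| and the coefficient of 3^m is non-zero, the ratio tends to 3.

3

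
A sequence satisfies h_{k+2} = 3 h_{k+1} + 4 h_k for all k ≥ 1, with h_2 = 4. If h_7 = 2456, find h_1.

-1

Let h_1 = w.
h_3 = 12 + 4w
h_4 = 52 + 12w
h_5 = 204 + 52w
h_6 = 820 + 204w
h_7 = 3276 + 820w
So 3276 + 820w = 2456, giving w = -1.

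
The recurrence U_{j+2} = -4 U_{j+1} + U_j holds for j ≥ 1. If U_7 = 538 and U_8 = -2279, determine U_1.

Rearranging, U_{j-2} = U_j + 4 U_{j-1}.
U_6 = -2279 + 4*538 = -127
U_5 = 538 + 4*(-127) = 30
U_4 = -127 + 4*30 = -7
U_3 = 30 + 4*(-7) = 2
U_2 = -7 + 4*2 = 1
U_1 = 2 + 4*1 = 6

6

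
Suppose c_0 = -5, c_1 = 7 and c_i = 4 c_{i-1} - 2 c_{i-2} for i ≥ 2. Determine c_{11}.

2579616

c_2 = 4*7 - 2*(-5) = 38
c_3 = 4*38 - 2*7 = 138
c_4 = 4*138 - 2*38 = 476
c_5 = 4*476 - 2*138 = 1628
c_6 = 4*1628 - 2*476 = 5560
c_7 = 4*5560 - 2*1628 = 18984
c_8 = 4*18984 - 2*5560 = 64816
c_9 = 4*64816 - 2*18984 = 221296
c_{10} = 4*221296 - 2*64816 = 755552
c_{11} = 4*755552 - 2*221296 = 2579616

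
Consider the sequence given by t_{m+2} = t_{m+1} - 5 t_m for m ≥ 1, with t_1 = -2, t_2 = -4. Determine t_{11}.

-7284

t_3 = (-4) - 5(-2) = 6
t_4 = 6 - 5(-4) = 26
t_5 = 26 - 5(6) = -4
t_6 = (-4) - 5(26) = -134
t_7 = (-134) - 5(-4) = -114
t_8 = (-114) - 5(-134) = 556
t_9 = 556 - 5(-114) = 1126
t_{10} = 1126 - 5(556) = -1654
t_{11} = (-1654) - 5(1126) = -7284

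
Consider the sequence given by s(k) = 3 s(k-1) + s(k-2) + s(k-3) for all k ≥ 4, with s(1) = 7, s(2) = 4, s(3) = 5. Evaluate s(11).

129541

s(4) = 3·5 + 4 + 7 = 26
s(5) = 3·26 + 5 + 4 = 87
s(6) = 3·87 + 26 + 5 = 292
s(7) = 3·292 + 87 + 26 = 989
s(8) = 3·989 + 292 + 87 = 3346
s(9) = 3·3346 + 989 + 292 = 11319
s(10) = 3·11319 + 3346 + 989 = 38292
s(11) = 3·38292 + 11319 + 3346 = 129541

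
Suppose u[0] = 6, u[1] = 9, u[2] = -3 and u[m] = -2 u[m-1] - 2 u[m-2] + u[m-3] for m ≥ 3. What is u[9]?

354

u[3] = -2(-3) - 2(9) + 6 = -6
u[4] = -2(-6) - 2(-3) + 9 = 27
u[5] = -2(27) - 2(-6) + (-3) = -45
u[6] = -2(-45) - 2(27) + (-6) = 30
u[7] = -2(30) - 2(-45) + 27 = 57
u[8] = -2(57) - 2(30) + (-45) = -219
u[9] = -2(-219) - 2(57) + 30 = 354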